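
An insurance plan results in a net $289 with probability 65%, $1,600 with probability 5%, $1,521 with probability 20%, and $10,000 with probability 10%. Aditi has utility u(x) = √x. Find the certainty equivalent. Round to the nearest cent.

E[u] = 0.65·√289 + 0.05·√1600 + 0.2·√1521 + 0.1·√10000 = 0.65·17 + 0.05·40 + 0.2·39 + 0.1·100 = 30.85
CE = (30.85)² = 951.7225

$951.72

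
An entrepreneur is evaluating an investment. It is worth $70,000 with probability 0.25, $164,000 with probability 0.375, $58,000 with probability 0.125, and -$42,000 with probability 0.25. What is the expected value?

$75,750

EV = 0.25 × 70000 + 0.375 × 164000 + 0.125 × 58000 + 0.25 × (-42000) = 17500 + 61500 + 7250 − 10500 = 75750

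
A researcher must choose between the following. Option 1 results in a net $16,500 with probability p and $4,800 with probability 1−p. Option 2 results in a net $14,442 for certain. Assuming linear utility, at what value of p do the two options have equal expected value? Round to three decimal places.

p·16500 + (1−p)·4800 = 14442
11700p + 4800 = 14442
p = (14442 − 4800) / 11700

p = 0.824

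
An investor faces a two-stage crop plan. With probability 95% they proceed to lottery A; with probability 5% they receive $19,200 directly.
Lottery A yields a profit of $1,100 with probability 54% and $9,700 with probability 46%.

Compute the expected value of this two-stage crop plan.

EV(A) = 0.54 × 1100 + 0.46 × 9700 = 594 + 4462 = 5056
Branch B: 19200 (certain)
Overall = 0.95 × 5056 + 0.05 × 19200 = 4803.2 + 960 = 5763.2

$5,763.20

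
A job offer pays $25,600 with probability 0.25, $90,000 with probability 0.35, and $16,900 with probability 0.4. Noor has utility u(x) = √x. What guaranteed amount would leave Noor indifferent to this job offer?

$38,809

E[u] = 0.25·√25600 + 0.35·√90000 + 0.4·√16900 = 0.25·160 + 0.35·300 + 0.4·130 = 197
CE = (197)² = 38809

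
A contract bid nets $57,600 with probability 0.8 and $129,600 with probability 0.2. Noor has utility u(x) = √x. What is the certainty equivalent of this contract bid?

$69,696

E[u] = 0.8·√57600 + 0.2·√129600 = 0.8·240 + 0.2·360 = 264
CE = (264)² = 69696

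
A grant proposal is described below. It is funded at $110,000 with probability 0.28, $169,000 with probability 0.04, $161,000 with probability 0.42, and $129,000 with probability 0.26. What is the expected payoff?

$138,720

EV = 0.28 × 110000 + 0.04 × 169000 + 0.42 × 161000 + 0.26 × 129000 = 30800 + 6760 + 67620 + 33540 = 138720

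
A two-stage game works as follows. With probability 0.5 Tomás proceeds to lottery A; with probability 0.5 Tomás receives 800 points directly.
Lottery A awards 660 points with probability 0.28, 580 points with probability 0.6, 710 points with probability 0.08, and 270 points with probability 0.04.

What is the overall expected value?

EV(A) = 0.28 × 660 + 0.6 × 580 + 0.08 × 710 + 0.04 × 270 = 184.8 + 348 + 56.8 + 10.8 = 600.4
Branch B: 800 (certain)
Overall = 0.5 × 600.4 + 0.5 × 800 = 300.2 + 400 = 700.2

700.2 points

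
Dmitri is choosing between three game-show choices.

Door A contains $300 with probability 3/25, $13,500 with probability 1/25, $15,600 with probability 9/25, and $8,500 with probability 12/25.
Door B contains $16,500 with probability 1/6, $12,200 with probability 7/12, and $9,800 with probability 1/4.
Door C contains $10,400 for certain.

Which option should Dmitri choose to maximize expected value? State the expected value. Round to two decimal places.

Door A = 3/25 × 300 + 1/25 × 13500 + 9/25 × 15600 + 12/25 × 8500 = 36 + 540 + 5616 + 4080 = 10272
Door B = 1/6 × 16500 + 7/12 × 12200 + 1/4 × 9800 = 2750 + 7116.6667 + 2450 = 12316.6667
Door C: 10400 (certain)

Door B ($12,316.67)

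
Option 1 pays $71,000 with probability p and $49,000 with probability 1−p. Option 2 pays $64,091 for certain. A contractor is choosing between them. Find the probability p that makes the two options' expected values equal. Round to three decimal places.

p = 0.686

p·71000 + (1−p)·49000 = 64091
22000p + 49000 = 64091
p = (64091 − 49000) / 22000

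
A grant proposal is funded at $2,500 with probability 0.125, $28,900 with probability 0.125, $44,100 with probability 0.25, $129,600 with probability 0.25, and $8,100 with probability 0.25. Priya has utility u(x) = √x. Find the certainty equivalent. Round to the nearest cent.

E[u] = 0.125·√2500 + 0.125·√28900 + 0.25·√44100 + 0.25·√129600 + 0.25·√8100 = 0.125·50 + 0.125·170 + 0.25·210 + 0.25·360 + 0.25·90 = 192.5
CE = (192.5)² = 37056.25

$37,056.25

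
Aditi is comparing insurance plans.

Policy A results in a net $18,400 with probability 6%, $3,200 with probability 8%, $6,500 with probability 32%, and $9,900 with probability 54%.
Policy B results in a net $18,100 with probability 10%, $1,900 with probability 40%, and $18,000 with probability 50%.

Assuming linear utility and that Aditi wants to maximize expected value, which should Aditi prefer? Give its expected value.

Policy A = 0.06 × 18400 + 0.08 × 3200 + 0.32 × 6500 + 0.54 × 9900 = 1104 + 256 + 2080 + 5346 = 8786
Policy B = 0.1 × 18100 + 0.4 × 1900 + 0.5 × 18000 = 1810 + 760 + 9000 = 11570

Policy B ($11,570)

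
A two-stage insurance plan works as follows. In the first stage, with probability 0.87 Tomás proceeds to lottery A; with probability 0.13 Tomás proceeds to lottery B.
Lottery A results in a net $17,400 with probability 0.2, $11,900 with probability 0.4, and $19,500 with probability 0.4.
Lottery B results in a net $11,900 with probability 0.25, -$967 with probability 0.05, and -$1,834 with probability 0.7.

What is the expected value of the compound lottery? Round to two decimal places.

EV(A) = 0.2 × 17400 + 0.4 × 11900 + 0.4 × 19500 = 3480 + 4760 + 7800 = 16040
EV(B) = 0.25 × 11900 + 0.05 × (-967) + 0.7 × (-1834) = 2975 − 48.35 − 1283.8 = 1642.85
Overall = 0.87 × 16040 + 0.13 × 1642.85 = 13954.8 + 213.5705 = 14168.3705

$14,168.37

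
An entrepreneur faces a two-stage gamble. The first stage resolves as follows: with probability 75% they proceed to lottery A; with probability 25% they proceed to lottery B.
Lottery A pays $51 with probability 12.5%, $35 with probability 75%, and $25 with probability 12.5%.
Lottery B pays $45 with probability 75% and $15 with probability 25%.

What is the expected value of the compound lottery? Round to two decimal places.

$36.19

EV(A) = 0.125 × 51 + 0.75 × 35 + 0.125 × 25 = 6.375 + 26.25 + 3.125 = 35.75
EV(B) = 0.75 × 45 + 0.25 × 15 = 33.75 + 3.75 = 37.5
Overall = 0.75 × 35.75 + 0.25 × 37.5 = 26.8125 + 9.375 = 36.1875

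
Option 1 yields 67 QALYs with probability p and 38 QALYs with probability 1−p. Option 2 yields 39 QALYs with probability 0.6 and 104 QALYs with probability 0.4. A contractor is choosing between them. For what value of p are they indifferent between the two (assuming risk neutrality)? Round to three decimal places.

EV(Option 2) = 0.6 × 39 + 0.4 × 104 = 23.4 + 41.6 = 65
p·67 + (1−p)·38 = 65
29p + 38 = 65
p = (65 − 38) / 29

p = 0.931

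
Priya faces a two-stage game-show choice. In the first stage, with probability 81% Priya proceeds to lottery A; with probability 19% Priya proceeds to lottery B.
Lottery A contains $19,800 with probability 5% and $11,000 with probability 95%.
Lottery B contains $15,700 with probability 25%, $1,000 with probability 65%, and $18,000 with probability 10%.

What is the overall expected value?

EV(A) = 0.05 × 19800 + 0.95 × 11000 = 990 + 10450 = 11440
EV(B) = 0.25 × 15700 + 0.65 × 1000 + 0.1 × 18000 = 3925 + 650 + 1800 = 6375
Overall = 0.81 × 11440 + 0.19 × 6375 = 9266.4 + 1211.25 = 10477.65

$10,477.65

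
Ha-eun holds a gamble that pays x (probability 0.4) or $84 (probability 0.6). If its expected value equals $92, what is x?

0.4·x + 0.6·84 = 92
0.4·x = 92 − 50.4 = 41.6
x = 41.6 / 0.4 = 104

x = $104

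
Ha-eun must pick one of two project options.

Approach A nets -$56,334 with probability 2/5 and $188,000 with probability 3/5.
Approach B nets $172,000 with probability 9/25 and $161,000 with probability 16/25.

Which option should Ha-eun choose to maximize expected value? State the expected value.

Approach A = 2/5 × (-56334) + 3/5 × 188000 = -22533.6 + 112800 = 90266.4
Approach B = 9/25 × 172000 + 16/25 × 161000 = 61920 + 103040 = 164960

Approach B ($164,960)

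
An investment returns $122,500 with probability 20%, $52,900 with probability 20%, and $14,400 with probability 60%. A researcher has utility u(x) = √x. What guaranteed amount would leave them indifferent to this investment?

E[u] = 0.2·√122500 + 0.2·√52900 + 0.6·√14400 = 0.2·350 + 0.2·230 + 0.6·120 = 188
CE = (188)² = 35344

$35,344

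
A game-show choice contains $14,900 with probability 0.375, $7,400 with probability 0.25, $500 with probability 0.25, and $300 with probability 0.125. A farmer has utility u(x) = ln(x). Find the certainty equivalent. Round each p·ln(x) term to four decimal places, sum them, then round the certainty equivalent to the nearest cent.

$3,285.91

E[u] = 0.375·ln(14900) + 0.25·ln(7400) + 0.25·ln(500) + 0.125·ln(300) = 3.6034 + 2.2273 + 1.5537 + 0.7130 = 8.0974
CE = e^8.0974 ≈ 3285.91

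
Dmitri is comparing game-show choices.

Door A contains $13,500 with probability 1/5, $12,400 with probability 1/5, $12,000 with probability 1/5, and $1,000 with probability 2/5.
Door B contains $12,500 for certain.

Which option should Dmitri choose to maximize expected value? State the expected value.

Door A = 1/5 × 13500 + 1/5 × 12400 + 1/5 × 12000 + 2/5 × 1000 = 2700 + 2480 + 2400 + 400 = 7980
Door B: 12500 (certain)

Door B ($12,500)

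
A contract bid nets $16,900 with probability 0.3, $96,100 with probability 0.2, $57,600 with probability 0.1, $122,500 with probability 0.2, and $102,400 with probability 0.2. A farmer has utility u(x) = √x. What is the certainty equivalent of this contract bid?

E[u] = 0.3·√16900 + 0.2·√96100 + 0.1·√57600 + 0.2·√122500 + 0.2·√102400 = 0.3·130 + 0.2·310 + 0.1·240 + 0.2·350 + 0.2·320 = 259
CE = (259)² = 67081

$67,081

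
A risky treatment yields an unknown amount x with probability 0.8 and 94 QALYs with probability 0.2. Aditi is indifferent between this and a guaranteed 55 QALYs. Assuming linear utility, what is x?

x = 45.25 QALYs

0.8·x + 0.2·94 = 55
0.8·x = 55 − 18.8 = 36.2
x = 36.2 / 0.8 = 45.25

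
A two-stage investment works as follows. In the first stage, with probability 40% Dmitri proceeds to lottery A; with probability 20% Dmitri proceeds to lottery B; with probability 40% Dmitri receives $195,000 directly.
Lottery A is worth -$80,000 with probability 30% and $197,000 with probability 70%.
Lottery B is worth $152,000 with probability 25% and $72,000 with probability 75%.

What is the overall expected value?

$141,960

EV(A) = 0.3 × (-80000) + 0.7 × 197000 = -24000 + 137900 = 113900
EV(B) = 0.25 × 152000 + 0.75 × 72000 = 38000 + 54000 = 92000
Branch C: 195000 (certain)
Overall = 0.4 × 113900 + 0.2 × 92000 + 0.4 × 195000 = 45560 + 18400 + 78000 = 141960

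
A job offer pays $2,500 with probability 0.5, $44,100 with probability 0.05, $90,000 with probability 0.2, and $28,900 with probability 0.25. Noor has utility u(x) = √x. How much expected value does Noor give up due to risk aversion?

$9,636

E[u] = 0.5·√2500 + 0.05·√44100 + 0.2·√90000 + 0.25·√28900 = 0.5·50 + 0.05·210 + 0.2·300 + 0.25·170 = 138
CE = (138)² = 19044
Risk premium = EV − CE = 28680 − 19044 = 9636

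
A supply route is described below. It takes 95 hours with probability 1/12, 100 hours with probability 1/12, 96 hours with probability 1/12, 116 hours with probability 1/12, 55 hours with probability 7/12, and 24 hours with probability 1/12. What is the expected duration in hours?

EV = 1/12 × 95 + 1/12 × 100 + 1/12 × 96 + 1/12 × 116 + 7/12 × 55 + 1/12 × 24 = 7.9167 + 8.3333 + 8 + 9.6667 + 32.0833 + 2 = 68

68 hours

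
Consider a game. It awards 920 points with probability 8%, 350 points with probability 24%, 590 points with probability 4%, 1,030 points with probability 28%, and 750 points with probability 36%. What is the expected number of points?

EV = 0.08 × 920 + 0.24 × 350 + 0.04 × 590 + 0.28 × 1030 + 0.36 × 750 = 73.6 + 84 + 23.6 + 288.4 + 270 = 739.6

739.6 points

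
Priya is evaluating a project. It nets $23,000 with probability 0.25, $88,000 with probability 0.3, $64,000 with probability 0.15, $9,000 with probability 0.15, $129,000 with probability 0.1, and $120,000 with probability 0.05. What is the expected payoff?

$62,000

EV = 0.25 × 23000 + 0.3 × 88000 + 0.15 × 64000 + 0.15 × 9000 + 0.1 × 129000 + 0.05 × 120000 = 5750 + 26400 + 9600 + 1350 + 12900 + 6000 = 62000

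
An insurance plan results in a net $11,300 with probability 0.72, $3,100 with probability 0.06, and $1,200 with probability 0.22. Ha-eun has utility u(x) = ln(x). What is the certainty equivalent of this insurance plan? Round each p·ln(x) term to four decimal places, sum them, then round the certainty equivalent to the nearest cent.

$6,383.68

E[u] = 0.72·ln(11300) + 0.06·ln(3100) + 0.22·ln(1200) = 6.7194 + 0.4823 + 1.5598 = 8.7615
CE = e^8.7615 ≈ 6383.68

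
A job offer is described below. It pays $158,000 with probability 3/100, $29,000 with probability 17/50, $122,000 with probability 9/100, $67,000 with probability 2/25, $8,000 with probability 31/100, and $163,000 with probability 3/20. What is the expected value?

$57,870

EV = 3/100 × 158000 + 17/50 × 29000 + 9/100 × 122000 + 2/25 × 67000 + 31/100 × 8000 + 3/20 × 163000 = 4740 + 9860 + 10980 + 5360 + 2480 + 24450 = 57870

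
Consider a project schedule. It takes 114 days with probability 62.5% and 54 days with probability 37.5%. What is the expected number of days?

91.5 days

EV = 0.625 × 114 + 0.375 × 54 = 71.25 + 20.25 = 91.5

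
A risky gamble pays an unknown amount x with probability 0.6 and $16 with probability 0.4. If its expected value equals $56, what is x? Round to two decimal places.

0.6·x + 0.4·16 = 56
0.6·x = 56 − 6.4 = 49.6
x = 49.6 / 0.6 = 82.6667

x = $82.67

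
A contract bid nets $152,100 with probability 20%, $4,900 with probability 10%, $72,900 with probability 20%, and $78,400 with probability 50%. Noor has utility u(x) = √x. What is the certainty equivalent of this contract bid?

$77,841

E[u] = 0.2·√152100 + 0.1·√4900 + 0.2·√72900 + 0.5·√78400 = 0.2·390 + 0.1·70 + 0.2·270 + 0.5·280 = 279
CE = (279)² = 77841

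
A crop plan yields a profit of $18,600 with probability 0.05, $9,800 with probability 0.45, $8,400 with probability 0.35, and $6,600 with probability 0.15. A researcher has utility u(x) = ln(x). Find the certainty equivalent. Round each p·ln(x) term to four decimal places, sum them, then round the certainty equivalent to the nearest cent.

E[u] = 0.05·ln(18600) + 0.45·ln(9800) + 0.35·ln(8400) + 0.15·ln(6600) = 0.4915 + 4.1356 + 3.1626 + 1.3192 = 9.1089
CE = e^9.1089 ≈ 9035.35

$9,035.35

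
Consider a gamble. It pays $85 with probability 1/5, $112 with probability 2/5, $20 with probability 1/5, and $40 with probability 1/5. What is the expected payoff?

$73.80

EV = 1/5 × 85 + 2/5 × 112 + 1/5 × 20 + 1/5 × 40 = 17 + 44.8 + 4 + 8 = 73.8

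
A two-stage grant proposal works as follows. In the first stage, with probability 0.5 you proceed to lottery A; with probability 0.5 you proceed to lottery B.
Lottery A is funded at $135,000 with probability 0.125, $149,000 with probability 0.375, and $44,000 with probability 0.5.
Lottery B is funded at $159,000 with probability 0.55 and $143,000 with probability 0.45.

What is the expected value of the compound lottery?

EV(A) = 0.125 × 135000 + 0.375 × 149000 + 0.5 × 44000 = 16875 + 55875 + 22000 = 94750
EV(B) = 0.55 × 159000 + 0.45 × 143000 = 87450 + 64350 = 151800
Overall = 0.5 × 94750 + 0.5 × 151800 = 47375 + 75900 = 123275

$123,275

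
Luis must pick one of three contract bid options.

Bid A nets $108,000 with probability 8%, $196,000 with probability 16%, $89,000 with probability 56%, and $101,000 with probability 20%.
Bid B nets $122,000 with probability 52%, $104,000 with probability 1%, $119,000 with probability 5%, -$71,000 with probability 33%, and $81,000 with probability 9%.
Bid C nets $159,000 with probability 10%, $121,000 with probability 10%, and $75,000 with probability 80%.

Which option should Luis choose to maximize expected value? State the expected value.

Bid A = 0.08 × 108000 + 0.16 × 196000 + 0.56 × 89000 + 0.2 × 101000 = 8640 + 31360 + 49840 + 20200 = 110040
Bid B = 0.52 × 122000 + 0.01 × 104000 + 0.05 × 119000 + 0.33 × (-71000) + 0.09 × 81000 = 63440 + 1040 + 5950 − 23430 + 7290 = 54290
Bid C = 0.1 × 159000 + 0.1 × 121000 + 0.8 × 75000 = 15900 + 12100 + 60000 = 88000

Bid A ($110,040)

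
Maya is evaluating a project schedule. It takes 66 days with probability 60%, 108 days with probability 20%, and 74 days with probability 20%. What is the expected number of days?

76 days

EV = 0.6 × 66 + 0.2 × 108 + 0.2 × 74 = 39.6 + 21.6 + 14.8 = 76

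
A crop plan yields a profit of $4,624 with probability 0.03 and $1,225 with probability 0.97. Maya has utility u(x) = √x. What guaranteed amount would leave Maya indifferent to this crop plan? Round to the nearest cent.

E[u] = 0.03·√4624 + 0.97·√1225 = 0.03·68 + 0.97·35 = 35.99
CE = (35.99)² = 1295.2801

$1,295.28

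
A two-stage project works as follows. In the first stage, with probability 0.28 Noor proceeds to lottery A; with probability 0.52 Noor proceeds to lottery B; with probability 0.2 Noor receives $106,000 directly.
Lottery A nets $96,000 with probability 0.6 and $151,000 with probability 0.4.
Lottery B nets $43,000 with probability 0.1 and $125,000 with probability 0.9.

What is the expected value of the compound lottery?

EV(A) = 0.6 × 96000 + 0.4 × 151000 = 57600 + 60400 = 118000
EV(B) = 0.1 × 43000 + 0.9 × 125000 = 4300 + 112500 = 116800
Branch C: 106000 (certain)
Overall = 0.28 × 118000 + 0.52 × 116800 + 0.2 × 106000 = 33040 + 60736 + 21200 = 114976

$114,976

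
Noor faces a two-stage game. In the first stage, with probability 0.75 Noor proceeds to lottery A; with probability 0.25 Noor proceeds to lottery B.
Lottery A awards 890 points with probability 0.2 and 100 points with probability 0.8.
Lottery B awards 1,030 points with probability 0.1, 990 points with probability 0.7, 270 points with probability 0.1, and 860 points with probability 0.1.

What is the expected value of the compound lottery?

EV(A) = 0.2 × 890 + 0.8 × 100 = 178 + 80 = 258
EV(B) = 0.1 × 1030 + 0.7 × 990 + 0.1 × 270 + 0.1 × 860 = 103 + 693 + 27 + 86 = 909
Overall = 0.75 × 258 + 0.25 × 909 = 193.5 + 227.25 = 420.75

420.75 points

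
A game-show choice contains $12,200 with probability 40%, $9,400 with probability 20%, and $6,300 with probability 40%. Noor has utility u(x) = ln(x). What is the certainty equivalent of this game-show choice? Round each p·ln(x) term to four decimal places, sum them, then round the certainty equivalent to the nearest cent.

$8,890.16

E[u] = 0.4·ln(12200) + 0.2·ln(9400) + 0.4·ln(6300) = 3.7637 + 1.8297 + 3.4993 = 9.0927
CE = e^9.0927 ≈ 8890.16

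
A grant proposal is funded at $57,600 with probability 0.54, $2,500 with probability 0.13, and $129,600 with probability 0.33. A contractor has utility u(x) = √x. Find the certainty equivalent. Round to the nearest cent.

E[u] = 0.54·√57600 + 0.13·√2500 + 0.33·√129600 = 0.54·240 + 0.13·50 + 0.33·360 = 254.9
CE = (254.9)² = 64974.01

$64,974.01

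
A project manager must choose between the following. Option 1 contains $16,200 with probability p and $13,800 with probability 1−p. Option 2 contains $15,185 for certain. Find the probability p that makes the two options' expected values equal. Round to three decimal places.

p·16200 + (1−p)·13800 = 15185
2400p + 13800 = 15185
p = (15185 − 13800) / 2400

p = 0.577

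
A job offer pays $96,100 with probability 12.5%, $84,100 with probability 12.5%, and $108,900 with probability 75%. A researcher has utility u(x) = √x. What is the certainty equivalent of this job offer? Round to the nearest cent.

E[u] = 0.125·√96100 + 0.125·√84100 + 0.75·√108900 = 0.125·310 + 0.125·290 + 0.75·330 = 322.5
CE = (322.5)² = 104006.25

$104,006.25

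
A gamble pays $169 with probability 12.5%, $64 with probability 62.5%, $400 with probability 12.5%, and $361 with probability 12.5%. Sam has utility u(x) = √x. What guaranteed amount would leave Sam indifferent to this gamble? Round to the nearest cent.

$132.25

E[u] = 0.125·√169 + 0.625·√64 + 0.125·√400 + 0.125·√361 = 0.125·13 + 0.625·8 + 0.125·20 + 0.125·19 = 11.5
CE = (11.5)² = 132.25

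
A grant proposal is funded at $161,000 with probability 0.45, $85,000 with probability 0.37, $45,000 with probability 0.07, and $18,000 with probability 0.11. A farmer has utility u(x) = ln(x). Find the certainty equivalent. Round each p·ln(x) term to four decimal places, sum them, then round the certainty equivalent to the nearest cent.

E[u] = 0.45·ln(161000) + 0.37·ln(85000) + 0.07·ln(45000) + 0.11·ln(18000) = 5.3951 + 4.1997 + 0.7500 + 1.0778 = 11.4226
CE = e^11.4226 ≈ 91363.38

$91,363.38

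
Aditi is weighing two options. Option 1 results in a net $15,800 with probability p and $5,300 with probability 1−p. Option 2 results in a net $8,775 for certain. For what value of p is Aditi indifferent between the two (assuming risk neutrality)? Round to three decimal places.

p = 0.331

p·15800 + (1−p)·5300 = 8775
10500p + 5300 = 8775
p = (8775 − 5300) / 10500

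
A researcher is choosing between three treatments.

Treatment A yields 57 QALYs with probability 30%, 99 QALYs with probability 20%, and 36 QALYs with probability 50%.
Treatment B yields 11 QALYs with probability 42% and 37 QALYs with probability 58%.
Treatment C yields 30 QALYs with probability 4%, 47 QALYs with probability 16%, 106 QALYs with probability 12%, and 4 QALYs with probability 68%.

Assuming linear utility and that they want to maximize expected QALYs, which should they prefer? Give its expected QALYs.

Treatment A (54.9 QALYs)

Treatment A = 0.3 × 57 + 0.2 × 99 + 0.5 × 36 = 17.1 + 19.8 + 18 = 54.9
Treatment B = 0.42 × 11 + 0.58 × 37 = 4.62 + 21.46 = 26.08
Treatment C = 0.04 × 30 + 0.16 × 47 + 0.12 × 106 + 0.68 × 4 = 1.2 + 7.52 + 12.72 + 2.72 = 24.16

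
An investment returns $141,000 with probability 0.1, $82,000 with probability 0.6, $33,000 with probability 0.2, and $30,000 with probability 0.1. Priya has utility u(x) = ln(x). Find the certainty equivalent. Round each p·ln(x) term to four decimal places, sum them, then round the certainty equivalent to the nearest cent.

E[u] = 0.1·ln(141000) + 0.6·ln(82000) + 0.2·ln(33000) + 0.1·ln(30000) = 1.1857 + 6.7887 + 2.0809 + 1.0309 = 11.0862
CE = e^11.0862 ≈ 65264.27

$65,264.27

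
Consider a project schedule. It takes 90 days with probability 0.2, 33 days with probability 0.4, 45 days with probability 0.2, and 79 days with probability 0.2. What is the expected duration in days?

56 days

EV = 0.2 × 90 + 0.4 × 33 + 0.2 × 45 + 0.2 × 79 = 18 + 13.2 + 9 + 15.8 = 56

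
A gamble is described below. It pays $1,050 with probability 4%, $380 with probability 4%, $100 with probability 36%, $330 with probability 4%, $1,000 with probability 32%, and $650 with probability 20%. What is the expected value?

EV = 0.04 × 1050 + 0.04 × 380 + 0.36 × 100 + 0.04 × 330 + 0.32 × 1000 + 0.2 × 650 = 42 + 15.2 + 36 + 13.2 + 320 + 130 = 556.4

$556.40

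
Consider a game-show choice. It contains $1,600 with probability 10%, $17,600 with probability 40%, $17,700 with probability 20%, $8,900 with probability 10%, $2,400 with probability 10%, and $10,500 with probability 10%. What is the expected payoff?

$12,920

EV = 0.1 × 1600 + 0.4 × 17600 + 0.2 × 17700 + 0.1 × 8900 + 0.1 × 2400 + 0.1 × 10500 = 160 + 7040 + 3540 + 890 + 240 + 1050 = 12920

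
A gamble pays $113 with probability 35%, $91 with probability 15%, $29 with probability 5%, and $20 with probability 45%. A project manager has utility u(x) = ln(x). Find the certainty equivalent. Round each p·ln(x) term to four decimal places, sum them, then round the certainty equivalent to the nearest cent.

$46.89

E[u] = 0.35·ln(113) + 0.15·ln(91) + 0.05·ln(29) + 0.45·ln(20) = 1.6546 + 0.6766 + 0.1684 + 1.3481 = 3.8477
CE = e^3.8477 ≈ 46.89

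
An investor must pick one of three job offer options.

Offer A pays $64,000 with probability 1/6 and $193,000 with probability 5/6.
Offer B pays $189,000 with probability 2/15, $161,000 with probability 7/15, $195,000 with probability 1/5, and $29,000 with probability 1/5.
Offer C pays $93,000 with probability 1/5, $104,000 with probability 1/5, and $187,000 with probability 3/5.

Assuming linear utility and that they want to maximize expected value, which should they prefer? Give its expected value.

Offer A ($171,500)

Offer A = 1/6 × 64000 + 5/6 × 193000 = 10666.6667 + 160833.3333 = 171500
Offer B = 2/15 × 189000 + 7/15 × 161000 + 1/5 × 195000 + 1/5 × 29000 = 25200 + 75133.3333 + 39000 + 5800 = 145133.3333
Offer C = 1/5 × 93000 + 1/5 × 104000 + 3/5 × 187000 = 18600 + 20800 + 112200 = 151600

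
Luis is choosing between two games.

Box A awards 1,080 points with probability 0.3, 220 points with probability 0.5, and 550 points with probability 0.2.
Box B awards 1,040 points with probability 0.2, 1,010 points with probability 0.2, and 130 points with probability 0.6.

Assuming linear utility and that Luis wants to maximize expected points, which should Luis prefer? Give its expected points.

Box A = 0.3 × 1080 + 0.5 × 220 + 0.2 × 550 = 324 + 110 + 110 = 544
Box B = 0.2 × 1040 + 0.2 × 1010 + 0.6 × 130 = 208 + 202 + 78 = 488

Box A (544 points)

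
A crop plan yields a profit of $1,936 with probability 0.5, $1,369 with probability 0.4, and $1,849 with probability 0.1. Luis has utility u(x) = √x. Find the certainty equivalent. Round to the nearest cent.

$1,689.21

E[u] = 0.5·√1936 + 0.4·√1369 + 0.1·√1849 = 0.5·44 + 0.4·37 + 0.1·43 = 41.1
CE = (41.1)² = 1689.21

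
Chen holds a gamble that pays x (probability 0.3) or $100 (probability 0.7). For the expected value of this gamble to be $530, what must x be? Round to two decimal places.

x = $1,533.33

0.3·x + 0.7·100 = 530
0.3·x = 530 − 70 = 460
x = 460 / 0.3 = 1533.3333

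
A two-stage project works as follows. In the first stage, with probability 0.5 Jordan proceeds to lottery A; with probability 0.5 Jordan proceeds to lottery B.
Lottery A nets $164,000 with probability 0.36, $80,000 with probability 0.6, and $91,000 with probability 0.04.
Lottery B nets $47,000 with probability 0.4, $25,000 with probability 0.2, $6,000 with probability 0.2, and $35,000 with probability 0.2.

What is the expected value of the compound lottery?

$71,340

EV(A) = 0.36 × 164000 + 0.6 × 80000 + 0.04 × 91000 = 59040 + 48000 + 3640 = 110680
EV(B) = 0.4 × 47000 + 0.2 × 25000 + 0.2 × 6000 + 0.2 × 35000 = 18800 + 5000 + 1200 + 7000 = 32000
Overall = 0.5 × 110680 + 0.5 × 32000 = 55340 + 16000 = 71340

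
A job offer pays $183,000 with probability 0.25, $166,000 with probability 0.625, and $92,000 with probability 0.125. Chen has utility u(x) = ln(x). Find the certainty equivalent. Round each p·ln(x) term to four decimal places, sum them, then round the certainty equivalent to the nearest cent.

$157,992.05

E[u] = 0.25·ln(183000) + 0.625·ln(166000) + 0.125·ln(92000) = 3.0293 + 7.5123 + 1.4287 = 11.9703
CE = e^11.9703 ≈ 157992.05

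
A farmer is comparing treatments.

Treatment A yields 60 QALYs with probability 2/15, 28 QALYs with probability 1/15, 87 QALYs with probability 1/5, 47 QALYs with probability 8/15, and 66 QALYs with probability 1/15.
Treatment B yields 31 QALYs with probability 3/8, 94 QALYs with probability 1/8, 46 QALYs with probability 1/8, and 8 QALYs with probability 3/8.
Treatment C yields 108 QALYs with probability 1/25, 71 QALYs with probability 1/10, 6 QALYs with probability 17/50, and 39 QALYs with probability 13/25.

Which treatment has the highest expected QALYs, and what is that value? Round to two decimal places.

Treatment A (56.73 QALYs)

Treatment A = 2/15 × 60 + 1/15 × 28 + 1/5 × 87 + 8/15 × 47 + 1/15 × 66 = 8 + 1.8667 + 17.4 + 25.0667 + 4.4 = 56.7333
Treatment B = 3/8 × 31 + 1/8 × 94 + 1/8 × 46 + 3/8 × 8 = 11.625 + 11.75 + 5.75 + 3 = 32.125
Treatment C = 1/25 × 108 + 1/10 × 71 + 17/50 × 6 + 13/25 × 39 = 4.32 + 7.1 + 2.04 + 20.28 = 33.74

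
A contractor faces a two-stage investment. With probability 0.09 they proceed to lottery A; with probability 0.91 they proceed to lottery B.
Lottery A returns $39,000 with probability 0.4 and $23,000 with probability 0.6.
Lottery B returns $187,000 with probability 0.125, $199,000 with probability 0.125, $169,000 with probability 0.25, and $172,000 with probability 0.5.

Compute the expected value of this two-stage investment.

$163,261

EV(A) = 0.4 × 39000 + 0.6 × 23000 = 15600 + 13800 = 29400
EV(B) = 0.125 × 187000 + 0.125 × 199000 + 0.25 × 169000 + 0.5 × 172000 = 23375 + 24875 + 42250 + 86000 = 176500
Overall = 0.09 × 29400 + 0.91 × 176500 = 2646 + 160615 = 163261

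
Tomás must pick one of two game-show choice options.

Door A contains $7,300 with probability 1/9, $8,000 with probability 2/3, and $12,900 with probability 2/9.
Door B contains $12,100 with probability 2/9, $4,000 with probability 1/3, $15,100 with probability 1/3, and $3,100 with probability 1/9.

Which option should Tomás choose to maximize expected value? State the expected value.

Door B ($9,400)

Door A = 1/9 × 7300 + 2/3 × 8000 + 2/9 × 12900 = 811.1111 + 5333.3333 + 2866.6667 = 9011.1111
Door B = 2/9 × 12100 + 1/3 × 4000 + 1/3 × 15100 + 1/9 × 3100 = 2688.8889 + 1333.3333 + 5033.3333 + 344.4444 = 9400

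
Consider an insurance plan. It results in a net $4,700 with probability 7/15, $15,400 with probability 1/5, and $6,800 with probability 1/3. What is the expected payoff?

EV = 7/15 × 4700 + 1/5 × 15400 + 1/3 × 6800 = 2193.3333 + 3080 + 2266.6667 = 7540

$7,540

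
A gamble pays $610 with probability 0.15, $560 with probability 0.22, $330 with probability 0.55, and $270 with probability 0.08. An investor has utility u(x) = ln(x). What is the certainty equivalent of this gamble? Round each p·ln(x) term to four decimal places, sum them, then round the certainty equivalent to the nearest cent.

$400.01

E[u] = 0.15·ln(610) + 0.22·ln(560) + 0.55·ln(330) + 0.08·ln(270) = 0.9620 + 1.3921 + 3.1895 + 0.4479 = 5.9915
CE = e^5.9915 ≈ 400.01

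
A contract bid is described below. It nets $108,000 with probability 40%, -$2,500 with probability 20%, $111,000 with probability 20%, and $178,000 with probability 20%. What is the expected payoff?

EV = 0.4 × 108000 + 0.2 × (-2500) + 0.2 × 111000 + 0.2 × 178000 = 43200 − 500 + 22200 + 35600 = 100500

$100,500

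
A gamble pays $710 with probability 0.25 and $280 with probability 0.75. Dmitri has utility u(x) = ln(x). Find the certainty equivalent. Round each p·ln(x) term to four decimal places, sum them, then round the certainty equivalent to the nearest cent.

E[u] = 0.25·ln(710) + 0.75·ln(280) = 1.6413 + 4.2261 = 5.8674
CE = e^5.8674 ≈ 353.33

$353.33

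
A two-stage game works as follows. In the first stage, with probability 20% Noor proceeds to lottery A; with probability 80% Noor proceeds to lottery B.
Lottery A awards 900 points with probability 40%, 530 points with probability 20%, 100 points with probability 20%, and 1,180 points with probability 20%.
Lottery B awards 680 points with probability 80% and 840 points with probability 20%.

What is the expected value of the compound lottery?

714 points

EV(A) = 0.4 × 900 + 0.2 × 530 + 0.2 × 100 + 0.2 × 1180 = 360 + 106 + 20 + 236 = 722
EV(B) = 0.8 × 680 + 0.2 × 840 = 544 + 168 = 712
Overall = 0.2 × 722 + 0.8 × 712 = 144.4 + 569.6 = 714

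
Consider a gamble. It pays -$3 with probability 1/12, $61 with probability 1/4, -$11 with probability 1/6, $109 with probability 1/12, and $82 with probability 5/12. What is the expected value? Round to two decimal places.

EV = 1/12 × (-3) + 1/4 × 61 + 1/6 × (-11) + 1/12 × 109 + 5/12 × 82 = -0.25 + 15.25 − 1.8333 + 9.0833 + 34.1667 = 56.4167

$56.42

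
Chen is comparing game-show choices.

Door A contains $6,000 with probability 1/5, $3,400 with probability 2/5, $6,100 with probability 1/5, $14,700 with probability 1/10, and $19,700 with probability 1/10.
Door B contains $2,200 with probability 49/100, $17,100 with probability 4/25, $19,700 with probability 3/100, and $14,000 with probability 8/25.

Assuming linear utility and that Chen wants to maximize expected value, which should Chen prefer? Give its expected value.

Door B ($8,885)

Door A = 1/5 × 6000 + 2/5 × 3400 + 1/5 × 6100 + 1/10 × 14700 + 1/10 × 19700 = 1200 + 1360 + 1220 + 1470 + 1970 = 7220
Door B = 49/100 × 2200 + 4/25 × 17100 + 3/100 × 19700 + 8/25 × 14000 = 1078 + 2736 + 591 + 4480 = 8885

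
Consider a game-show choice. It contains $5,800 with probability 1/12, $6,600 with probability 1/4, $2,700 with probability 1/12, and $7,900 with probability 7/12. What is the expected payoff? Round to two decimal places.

$6,966.67

EV = 1/12 × 5800 + 1/4 × 6600 + 1/12 × 2700 + 7/12 × 7900 = 483.3333 + 1650 + 225 + 4608.3333 = 6966.6667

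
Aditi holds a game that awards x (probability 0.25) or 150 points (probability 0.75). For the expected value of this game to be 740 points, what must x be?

x = 2,510 points

0.25·x + 0.75·150 = 740
0.25·x = 740 − 112.5 = 627.5
x = 627.5 / 0.25 = 2510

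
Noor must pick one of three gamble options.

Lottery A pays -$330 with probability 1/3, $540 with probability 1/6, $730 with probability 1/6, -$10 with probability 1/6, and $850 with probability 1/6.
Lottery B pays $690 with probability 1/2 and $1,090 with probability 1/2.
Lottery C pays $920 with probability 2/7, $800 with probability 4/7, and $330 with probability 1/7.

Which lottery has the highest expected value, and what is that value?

Lottery B ($890)

Lottery A = 1/3 × (-330) + 1/6 × 540 + 1/6 × 730 + 1/6 × (-10) + 1/6 × 850 = -110 + 90 + 121.6667 − 1.6667 + 141.6667 = 241.6667
Lottery B = 1/2 × 690 + 1/2 × 1090 = 345 + 545 = 890
Lottery C = 2/7 × 920 + 4/7 × 800 + 1/7 × 330 = 262.8571 + 457.1429 + 47.1429 = 767.1429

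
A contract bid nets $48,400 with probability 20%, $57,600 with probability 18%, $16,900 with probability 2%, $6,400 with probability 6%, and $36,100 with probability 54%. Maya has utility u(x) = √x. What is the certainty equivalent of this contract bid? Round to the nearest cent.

E[u] = 0.2·√48400 + 0.18·√57600 + 0.02·√16900 + 0.06·√6400 + 0.54·√36100 = 0.2·220 + 0.18·240 + 0.02·130 + 0.06·80 + 0.54·190 = 197.2
CE = (197.2)² = 38887.84

$38,887.84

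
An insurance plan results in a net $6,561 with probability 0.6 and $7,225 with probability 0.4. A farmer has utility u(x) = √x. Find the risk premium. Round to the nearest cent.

E[u] = 0.6·√6561 + 0.4·√7225 = 0.6·81 + 0.4·85 = 82.6
CE = (82.6)² = 6822.76
Risk premium = EV − CE = 6826.6 − 6822.76 = 3.84

$3.84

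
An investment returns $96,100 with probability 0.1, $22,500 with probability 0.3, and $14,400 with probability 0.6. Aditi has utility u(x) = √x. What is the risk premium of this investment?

E[u] = 0.1·√96100 + 0.3·√22500 + 0.6·√14400 = 0.1·310 + 0.3·150 + 0.6·120 = 148
CE = (148)² = 21904
Risk premium = EV − CE = 25000 − 21904 = 3096

$3,096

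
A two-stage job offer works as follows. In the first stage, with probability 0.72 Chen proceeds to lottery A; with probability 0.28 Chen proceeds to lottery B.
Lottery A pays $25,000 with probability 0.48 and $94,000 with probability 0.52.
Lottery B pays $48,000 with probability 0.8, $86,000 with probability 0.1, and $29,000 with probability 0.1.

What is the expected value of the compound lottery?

EV(A) = 0.48 × 25000 + 0.52 × 94000 = 12000 + 48880 = 60880
EV(B) = 0.8 × 48000 + 0.1 × 86000 + 0.1 × 29000 = 38400 + 8600 + 2900 = 49900
Overall = 0.72 × 60880 + 0.28 × 49900 = 43833.6 + 13972 = 57805.6

$57,805.60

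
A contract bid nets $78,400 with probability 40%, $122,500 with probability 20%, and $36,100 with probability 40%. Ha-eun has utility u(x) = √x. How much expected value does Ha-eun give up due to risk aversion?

$3,736

E[u] = 0.4·√78400 + 0.2·√122500 + 0.4·√36100 = 0.4·280 + 0.2·350 + 0.4·190 = 258
CE = (258)² = 66564
Risk premium = EV − CE = 70300 − 66564 = 3736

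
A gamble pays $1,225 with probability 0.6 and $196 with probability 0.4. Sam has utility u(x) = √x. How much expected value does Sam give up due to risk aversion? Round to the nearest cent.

$105.84

E[u] = 0.6·√1225 + 0.4·√196 = 0.6·35 + 0.4·14 = 26.6
CE = (26.6)² = 707.56
Risk premium = EV − CE = 813.4 − 707.56 = 105.84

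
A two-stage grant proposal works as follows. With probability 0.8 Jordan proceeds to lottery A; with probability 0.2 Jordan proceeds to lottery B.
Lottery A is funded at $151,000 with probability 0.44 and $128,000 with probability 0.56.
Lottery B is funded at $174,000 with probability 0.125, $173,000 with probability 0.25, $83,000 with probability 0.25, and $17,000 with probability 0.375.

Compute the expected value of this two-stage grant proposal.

$128,921

EV(A) = 0.44 × 151000 + 0.56 × 128000 = 66440 + 71680 = 138120
EV(B) = 0.125 × 174000 + 0.25 × 173000 + 0.25 × 83000 + 0.375 × 17000 = 21750 + 43250 + 20750 + 6375 = 92125
Overall = 0.8 × 138120 + 0.2 × 92125 = 110496 + 18425 = 128921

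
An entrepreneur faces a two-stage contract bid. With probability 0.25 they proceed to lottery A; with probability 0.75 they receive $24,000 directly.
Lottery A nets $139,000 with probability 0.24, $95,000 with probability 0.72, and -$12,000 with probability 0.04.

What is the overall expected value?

$43,320

EV(A) = 0.24 × 139000 + 0.72 × 95000 + 0.04 × (-12000) = 33360 + 68400 − 480 = 101280
Branch B: 24000 (certain)
Overall = 0.25 × 101280 + 0.75 × 24000 = 25320 + 18000 = 43320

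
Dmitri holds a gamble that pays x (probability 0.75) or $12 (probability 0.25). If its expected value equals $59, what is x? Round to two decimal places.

0.75·x + 0.25·12 = 59
0.75·x = 59 − 3 = 56
x = 56 / 0.75 = 74.6667

x = $74.67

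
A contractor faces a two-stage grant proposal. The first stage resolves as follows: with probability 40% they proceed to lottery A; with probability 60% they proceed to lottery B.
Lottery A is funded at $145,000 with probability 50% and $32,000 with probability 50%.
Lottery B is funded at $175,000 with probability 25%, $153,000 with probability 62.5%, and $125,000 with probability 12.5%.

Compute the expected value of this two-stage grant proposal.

EV(A) = 0.5 × 145000 + 0.5 × 32000 = 72500 + 16000 = 88500
EV(B) = 0.25 × 175000 + 0.625 × 153000 + 0.125 × 125000 = 43750 + 95625 + 15625 = 155000
Overall = 0.4 × 88500 + 0.6 × 155000 = 35400 + 93000 = 128400

$128,400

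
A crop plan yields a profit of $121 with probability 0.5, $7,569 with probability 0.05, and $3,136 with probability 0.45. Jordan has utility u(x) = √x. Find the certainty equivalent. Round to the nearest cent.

E[u] = 0.5·√121 + 0.05·√7569 + 0.45·√3136 = 0.5·11 + 0.05·87 + 0.45·56 = 35.05
CE = (35.05)² = 1228.5025

$1,228.50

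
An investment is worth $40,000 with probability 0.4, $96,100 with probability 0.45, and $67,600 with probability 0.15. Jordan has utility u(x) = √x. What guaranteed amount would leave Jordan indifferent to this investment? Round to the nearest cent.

$66,822.25

E[u] = 0.4·√40000 + 0.45·√96100 + 0.15·√67600 = 0.4·200 + 0.45·310 + 0.15·260 = 258.5
CE = (258.5)² = 66822.25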